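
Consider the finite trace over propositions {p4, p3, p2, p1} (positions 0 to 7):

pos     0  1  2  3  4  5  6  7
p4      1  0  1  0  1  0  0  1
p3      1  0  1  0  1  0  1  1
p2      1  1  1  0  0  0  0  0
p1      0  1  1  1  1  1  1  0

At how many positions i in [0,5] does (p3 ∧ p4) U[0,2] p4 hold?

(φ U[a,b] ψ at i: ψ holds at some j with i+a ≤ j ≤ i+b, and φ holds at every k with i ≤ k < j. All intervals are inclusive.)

3

Evaluate at each i in [0,5]:
  i=0: ✓ (rhs at j=0)
  i=1: ✗ (lhs fails at k=1 before rhs at j=2)
  i=2: ✓ (rhs at j=2)
  i=3: ✗ (lhs fails at k=3 before rhs at j=4)
  i=4: ✓ (rhs at j=4)
  i=5: ✗ (lhs fails at k=5 before rhs at j=7)
Positions where it holds: {0, 2, 4} → 3.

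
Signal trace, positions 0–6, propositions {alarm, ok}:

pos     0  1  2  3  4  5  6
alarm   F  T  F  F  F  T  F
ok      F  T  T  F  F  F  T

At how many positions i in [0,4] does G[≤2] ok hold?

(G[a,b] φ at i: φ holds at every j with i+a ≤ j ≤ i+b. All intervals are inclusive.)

0

Evaluate at each i in [0,4]:
  i=0: ✗ (fails at j=0)
  i=1: ✗ (fails at j=3)
  i=2: ✗ (fails at j=3)
  i=3: ✗ (fails at j=3)
  i=4: ✗ (fails at j=4)
Positions where it holds: {} → 0.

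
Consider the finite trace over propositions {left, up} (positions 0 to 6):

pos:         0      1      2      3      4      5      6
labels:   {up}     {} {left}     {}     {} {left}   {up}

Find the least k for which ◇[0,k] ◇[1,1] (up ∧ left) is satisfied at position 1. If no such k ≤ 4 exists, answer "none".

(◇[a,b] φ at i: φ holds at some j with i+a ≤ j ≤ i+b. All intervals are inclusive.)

none

Scan j = 1,2,… for ◇[1,1] (up ∧ left):
  j=1: fails
  j=2: fails
  j=3: fails
  j=4: fails
  j=5: fails
No j in [1,5] satisfies it → none.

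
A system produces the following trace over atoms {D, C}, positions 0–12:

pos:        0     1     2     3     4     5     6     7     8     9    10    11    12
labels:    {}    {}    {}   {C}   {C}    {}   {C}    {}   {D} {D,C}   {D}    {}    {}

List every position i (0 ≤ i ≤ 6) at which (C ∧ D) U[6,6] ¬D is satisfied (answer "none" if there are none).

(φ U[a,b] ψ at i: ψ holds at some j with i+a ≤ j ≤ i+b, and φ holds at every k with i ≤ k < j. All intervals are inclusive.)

none

Evaluate at each i in [0,6]:
  i=0: ✗ (lhs fails at k=0 before rhs at j=6)
  i=1: ✗ (lhs fails at k=1 before rhs at j=7)
  i=2: ✗ (no rhs in [8,8])
  i=3: ✗ (no rhs in [9,9])
  i=4: ✗ (no rhs in [10,10])
  i=5: ✗ (lhs fails at k=5 before rhs at j=11)
  i=6: ✗ (lhs fails at k=6 before rhs at j=12)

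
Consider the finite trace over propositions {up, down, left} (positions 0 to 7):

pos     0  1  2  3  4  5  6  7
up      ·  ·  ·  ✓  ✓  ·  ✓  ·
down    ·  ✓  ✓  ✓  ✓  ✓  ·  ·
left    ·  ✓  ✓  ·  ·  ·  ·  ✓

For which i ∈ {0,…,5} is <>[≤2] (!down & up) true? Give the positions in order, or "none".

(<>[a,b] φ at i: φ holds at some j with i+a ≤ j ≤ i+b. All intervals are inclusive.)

4, 5

Evaluate at each i in [0,5]:
  i=0: ✗ (none in [0,2])
  i=1: ✗ (none in [1,3])
  i=2: ✗ (none in [2,4])
  i=3: ✗ (none in [3,5])
  i=4: ✓ (witness j=6)
  i=5: ✓ (witness j=6)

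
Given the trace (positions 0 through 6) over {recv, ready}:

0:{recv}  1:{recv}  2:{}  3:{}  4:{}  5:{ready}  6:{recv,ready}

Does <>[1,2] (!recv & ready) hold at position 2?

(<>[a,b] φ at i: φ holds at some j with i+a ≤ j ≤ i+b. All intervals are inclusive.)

No

Check (!recv & ready) at each j in [3,4]:
  j=3: false
  j=4: false
No position in the window satisfies it → formula fails.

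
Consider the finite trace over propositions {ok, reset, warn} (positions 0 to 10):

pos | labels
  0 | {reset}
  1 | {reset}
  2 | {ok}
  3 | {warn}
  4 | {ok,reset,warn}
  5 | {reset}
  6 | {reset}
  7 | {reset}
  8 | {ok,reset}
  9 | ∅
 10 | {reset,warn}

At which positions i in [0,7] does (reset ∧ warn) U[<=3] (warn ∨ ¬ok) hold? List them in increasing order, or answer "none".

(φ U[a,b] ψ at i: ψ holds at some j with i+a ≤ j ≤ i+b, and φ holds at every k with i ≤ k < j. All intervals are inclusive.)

0, 1, 3, 4, 5, 6, 7

Evaluate at each i in [0,7]:
  i=0: ✓ (rhs at j=0)
  i=1: ✓ (rhs at j=1)
  i=2: ✗ (lhs fails at k=2 before rhs at j=3)
  i=3: ✓ (rhs at j=3)
  i=4: ✓ (rhs at j=4)
  i=5: ✓ (rhs at j=5)
  i=6: ✓ (rhs at j=6)
  i=7: ✓ (rhs at j=7)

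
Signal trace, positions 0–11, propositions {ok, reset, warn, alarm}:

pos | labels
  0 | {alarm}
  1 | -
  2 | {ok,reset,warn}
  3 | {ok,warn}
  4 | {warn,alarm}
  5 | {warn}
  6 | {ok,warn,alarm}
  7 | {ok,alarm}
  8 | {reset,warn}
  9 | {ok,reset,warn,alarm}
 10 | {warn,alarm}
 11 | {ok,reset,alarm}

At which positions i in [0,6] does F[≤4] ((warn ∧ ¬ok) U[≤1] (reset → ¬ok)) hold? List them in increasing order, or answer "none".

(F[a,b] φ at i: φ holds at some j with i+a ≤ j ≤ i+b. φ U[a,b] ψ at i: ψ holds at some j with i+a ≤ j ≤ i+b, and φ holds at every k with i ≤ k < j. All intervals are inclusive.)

0, 1, 2, 3, 4, 5, 6

Evaluate at each i in [0,6]:
  i=0: ✓ (witness j=0)
  i=1: ✓ (witness j=1)
  i=2: ✓ (witness j=3)
  i=3: ✓ (witness j=3)
  i=4: ✓ (witness j=4)
  i=5: ✓ (witness j=5)
  i=6: ✓ (witness j=6)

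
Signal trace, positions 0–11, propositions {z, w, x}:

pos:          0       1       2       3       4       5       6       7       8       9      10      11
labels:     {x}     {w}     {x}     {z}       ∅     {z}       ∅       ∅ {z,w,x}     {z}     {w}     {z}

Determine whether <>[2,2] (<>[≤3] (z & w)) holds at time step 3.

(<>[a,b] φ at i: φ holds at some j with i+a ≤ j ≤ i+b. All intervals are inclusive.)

Holds

Check <>[≤3] (z & w) at each j in [5,5]:
  j=5: holds (witness at 8)
Found at j=5 → formula holds.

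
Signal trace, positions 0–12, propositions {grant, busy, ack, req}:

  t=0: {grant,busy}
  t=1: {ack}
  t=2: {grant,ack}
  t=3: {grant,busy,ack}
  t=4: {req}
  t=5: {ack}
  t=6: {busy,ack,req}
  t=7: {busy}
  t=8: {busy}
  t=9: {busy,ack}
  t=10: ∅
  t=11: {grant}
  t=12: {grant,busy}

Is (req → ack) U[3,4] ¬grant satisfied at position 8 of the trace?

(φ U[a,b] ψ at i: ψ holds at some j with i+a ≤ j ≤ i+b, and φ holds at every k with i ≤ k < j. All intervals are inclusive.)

Need some j in [11,12] with ¬grant, and (req → ack) at every k in [8,j-1].
  j=11: ¬grant false.
  j=12: ¬grant false.
No j in the window works → until fails.

No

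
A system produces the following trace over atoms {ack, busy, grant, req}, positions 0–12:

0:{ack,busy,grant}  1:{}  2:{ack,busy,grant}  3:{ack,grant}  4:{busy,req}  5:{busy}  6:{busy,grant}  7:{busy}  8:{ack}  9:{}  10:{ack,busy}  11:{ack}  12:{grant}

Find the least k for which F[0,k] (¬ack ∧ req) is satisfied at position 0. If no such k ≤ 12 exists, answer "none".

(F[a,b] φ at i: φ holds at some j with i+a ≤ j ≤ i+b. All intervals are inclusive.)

4

Scan j = 0,1,… for (¬ack ∧ req):
  j=0: fails
  j=1: fails
  j=2: fails
  j=3: fails
  j=4: holds
First hit at j=4, so smallest k = 4-0 = 4.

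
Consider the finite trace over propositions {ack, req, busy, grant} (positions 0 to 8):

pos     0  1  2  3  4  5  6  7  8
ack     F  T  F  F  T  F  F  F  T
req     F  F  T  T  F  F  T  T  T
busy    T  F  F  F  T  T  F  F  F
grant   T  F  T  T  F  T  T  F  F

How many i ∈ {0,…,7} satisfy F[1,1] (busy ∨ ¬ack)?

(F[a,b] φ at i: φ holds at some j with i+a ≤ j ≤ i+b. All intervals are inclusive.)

6

Evaluate at each i in [0,7]:
  i=0: ✗ (none in [1,1])
  i=1: ✓ (witness j=2)
  i=2: ✓ (witness j=3)
  i=3: ✓ (witness j=4)
  i=4: ✓ (witness j=5)
  i=5: ✓ (witness j=6)
  i=6: ✓ (witness j=7)
  i=7: ✗ (none in [8,8])
Positions where it holds: {1, 2, 3, 4, 5, 6} → 6.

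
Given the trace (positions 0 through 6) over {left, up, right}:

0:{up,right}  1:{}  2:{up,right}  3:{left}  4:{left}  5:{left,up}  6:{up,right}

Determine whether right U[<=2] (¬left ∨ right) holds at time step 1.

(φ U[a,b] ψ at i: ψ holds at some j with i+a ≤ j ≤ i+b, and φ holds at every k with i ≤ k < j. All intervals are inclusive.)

Need some j in [1,3] with (¬left ∨ right), and right at every k in [1,j-1].
  j=1: (¬left ∨ right) holds; no prefix to check → satisfied.

Yes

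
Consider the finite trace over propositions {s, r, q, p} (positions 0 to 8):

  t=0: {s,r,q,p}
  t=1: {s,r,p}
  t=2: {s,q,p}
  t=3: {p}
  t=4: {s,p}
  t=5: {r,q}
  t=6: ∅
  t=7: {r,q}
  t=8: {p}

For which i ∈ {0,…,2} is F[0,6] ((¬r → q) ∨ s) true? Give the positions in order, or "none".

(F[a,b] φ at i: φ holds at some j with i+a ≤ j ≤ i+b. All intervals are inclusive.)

Evaluate at each i in [0,2]:
  i=0: ✓ (witness j=0)
  i=1: ✓ (witness j=1)
  i=2: ✓ (witness j=2)

0, 1, 2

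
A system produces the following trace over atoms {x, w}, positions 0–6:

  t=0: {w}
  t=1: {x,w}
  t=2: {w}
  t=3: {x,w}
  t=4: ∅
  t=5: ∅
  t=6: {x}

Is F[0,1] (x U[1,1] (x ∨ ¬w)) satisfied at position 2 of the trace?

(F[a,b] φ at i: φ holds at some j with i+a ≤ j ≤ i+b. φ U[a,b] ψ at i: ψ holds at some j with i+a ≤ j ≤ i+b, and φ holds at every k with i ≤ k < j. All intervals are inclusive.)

Check (x U[1,1] (x ∨ ¬w)) at each j in [2,3]:
  j=2: fails
  j=3: holds
Found at j=3 → formula holds.

Yes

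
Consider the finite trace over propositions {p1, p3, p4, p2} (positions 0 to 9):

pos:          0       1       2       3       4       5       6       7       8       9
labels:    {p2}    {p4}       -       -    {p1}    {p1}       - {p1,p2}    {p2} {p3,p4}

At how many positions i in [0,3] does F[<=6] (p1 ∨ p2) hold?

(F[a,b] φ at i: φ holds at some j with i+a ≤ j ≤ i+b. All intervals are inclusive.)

4

Evaluate at each i in [0,3]:
  i=0: ✓ (witness j=0)
  i=1: ✓ (witness j=4)
  i=2: ✓ (witness j=4)
  i=3: ✓ (witness j=4)
Positions where it holds: {0, 1, 2, 3} → 4.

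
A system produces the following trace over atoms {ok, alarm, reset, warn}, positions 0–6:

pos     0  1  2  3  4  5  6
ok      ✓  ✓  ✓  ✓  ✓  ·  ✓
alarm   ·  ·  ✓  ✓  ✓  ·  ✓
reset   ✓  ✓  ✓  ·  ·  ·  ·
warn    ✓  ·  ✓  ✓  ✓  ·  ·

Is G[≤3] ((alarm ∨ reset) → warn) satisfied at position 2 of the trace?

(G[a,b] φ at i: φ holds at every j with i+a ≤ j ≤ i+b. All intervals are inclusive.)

Check ((alarm ∨ reset) → warn) at every j in [2,5]:
  j=2: antecedent true; consequent true → ✓
  j=3: antecedent true; consequent true → ✓
  j=4: antecedent true; consequent true → ✓
  j=5: antecedent false → ✓
All positions satisfy it → formula holds.

Yes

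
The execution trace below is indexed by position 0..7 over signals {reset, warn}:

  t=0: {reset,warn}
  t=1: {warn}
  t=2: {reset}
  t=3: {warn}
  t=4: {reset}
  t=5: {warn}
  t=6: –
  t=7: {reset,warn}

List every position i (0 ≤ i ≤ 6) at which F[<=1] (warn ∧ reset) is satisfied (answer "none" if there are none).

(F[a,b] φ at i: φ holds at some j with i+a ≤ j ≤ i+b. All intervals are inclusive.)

Evaluate at each i in [0,6]:
  i=0: ✓ (witness j=0)
  i=1: ✗ (none in [1,2])
  i=2: ✗ (none in [2,3])
  i=3: ✗ (none in [3,4])
  i=4: ✗ (none in [4,5])
  i=5: ✗ (none in [5,6])
  i=6: ✓ (witness j=7)

0, 6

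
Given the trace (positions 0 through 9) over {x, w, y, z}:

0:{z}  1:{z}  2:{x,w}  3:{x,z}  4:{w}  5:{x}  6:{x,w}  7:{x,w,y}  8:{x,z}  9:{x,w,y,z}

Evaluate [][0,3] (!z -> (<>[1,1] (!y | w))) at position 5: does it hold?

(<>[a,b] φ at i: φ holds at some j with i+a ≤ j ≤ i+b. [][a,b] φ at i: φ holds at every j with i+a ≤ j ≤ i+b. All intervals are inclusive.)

True

Check (!z -> (<>[1,1] (!y | w))) at every j in [5,8]:
  j=5: antecedent true; consequent holds (witness at 6) → ✓
  j=6: antecedent true; consequent holds (witness at 7) → ✓
  j=7: antecedent true; consequent holds (witness at 8) → ✓
  j=8: antecedent false → ✓
All positions satisfy it → formula holds.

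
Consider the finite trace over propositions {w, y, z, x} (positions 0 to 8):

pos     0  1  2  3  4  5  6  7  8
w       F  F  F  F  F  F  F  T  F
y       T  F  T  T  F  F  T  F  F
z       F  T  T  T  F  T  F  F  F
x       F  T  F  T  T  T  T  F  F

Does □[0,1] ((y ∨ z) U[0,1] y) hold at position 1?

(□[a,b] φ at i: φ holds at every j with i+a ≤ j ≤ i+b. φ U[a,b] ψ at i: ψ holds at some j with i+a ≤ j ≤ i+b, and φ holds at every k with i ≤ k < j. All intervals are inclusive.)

Check ((y ∨ z) U[0,1] y) at every j in [1,2]:
  j=1: holds
  j=2: holds
All positions satisfy it → formula holds.

Yes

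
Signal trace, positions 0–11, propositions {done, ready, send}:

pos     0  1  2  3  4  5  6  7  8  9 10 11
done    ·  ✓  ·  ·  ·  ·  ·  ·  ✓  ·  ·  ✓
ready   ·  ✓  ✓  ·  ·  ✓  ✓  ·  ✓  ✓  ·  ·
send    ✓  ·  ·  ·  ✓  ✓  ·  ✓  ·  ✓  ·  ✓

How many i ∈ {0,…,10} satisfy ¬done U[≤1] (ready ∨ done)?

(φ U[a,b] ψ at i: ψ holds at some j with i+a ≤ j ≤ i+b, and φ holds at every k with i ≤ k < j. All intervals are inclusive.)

10

Evaluate at each i in [0,10]:
  i=0: ✓ (rhs at j=1; lhs holds on [0,0])
  i=1: ✓ (rhs at j=1)
  i=2: ✓ (rhs at j=2)
  i=3: ✗ (no rhs in [3,4])
  i=4: ✓ (rhs at j=5; lhs holds on [4,4])
  i=5: ✓ (rhs at j=5)
  i=6: ✓ (rhs at j=6)
  i=7: ✓ (rhs at j=8; lhs holds on [7,7])
  i=8: ✓ (rhs at j=8)
  i=9: ✓ (rhs at j=9)
  i=10: ✓ (rhs at j=11; lhs holds on [10,10])
Positions where it holds: {0, 1, 2, 4, 5, 6, 7, 8, 9, 10} → 10.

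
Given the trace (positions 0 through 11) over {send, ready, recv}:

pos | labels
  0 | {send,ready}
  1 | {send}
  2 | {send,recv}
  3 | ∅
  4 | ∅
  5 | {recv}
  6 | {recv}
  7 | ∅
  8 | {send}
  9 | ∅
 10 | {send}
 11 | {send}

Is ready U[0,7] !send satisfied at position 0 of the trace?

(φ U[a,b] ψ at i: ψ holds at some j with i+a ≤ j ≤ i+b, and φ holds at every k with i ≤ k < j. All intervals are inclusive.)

False

Need some j in [0,7] with !send, and ready at every k in [0,j-1].
  j=0: !send false.
  j=1: !send false.
  j=2: !send false.
  j=3: !send holds, but ready fails at k=1 → not this j.
  j=4: !send holds, but ready fails at k=1 → not this j.
  j=5: !send holds, but ready fails at k=1 → not this j.
  j=6: !send holds, but ready fails at k=1 → not this j.
  j=7: !send holds, but ready fails at k=1 → not this j.
No j in the window works → until fails.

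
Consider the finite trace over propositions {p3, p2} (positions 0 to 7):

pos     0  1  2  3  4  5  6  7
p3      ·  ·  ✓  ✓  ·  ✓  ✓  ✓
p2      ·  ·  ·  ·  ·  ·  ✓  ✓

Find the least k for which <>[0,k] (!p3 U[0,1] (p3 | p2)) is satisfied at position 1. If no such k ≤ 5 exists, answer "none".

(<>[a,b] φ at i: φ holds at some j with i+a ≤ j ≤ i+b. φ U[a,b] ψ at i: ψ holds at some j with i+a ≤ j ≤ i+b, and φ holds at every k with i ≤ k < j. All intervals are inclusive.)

0

Scan j = 1,2,… for (!p3 U[0,1] (p3 | p2)):
  j=1: holds
First hit at j=1, so smallest k = 1-1 = 0.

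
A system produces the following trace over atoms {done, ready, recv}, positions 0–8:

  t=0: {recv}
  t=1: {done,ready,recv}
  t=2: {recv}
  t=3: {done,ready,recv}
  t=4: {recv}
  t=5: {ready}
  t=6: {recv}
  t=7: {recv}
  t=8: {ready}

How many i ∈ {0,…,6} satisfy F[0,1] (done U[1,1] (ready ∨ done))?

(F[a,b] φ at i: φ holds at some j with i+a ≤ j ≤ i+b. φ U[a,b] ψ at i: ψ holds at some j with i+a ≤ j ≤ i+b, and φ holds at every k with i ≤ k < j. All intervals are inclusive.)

Evaluate at each i in [0,6]:
  i=0: ✗ (none in [0,1])
  i=1: ✗ (none in [1,2])
  i=2: ✗ (none in [2,3])
  i=3: ✗ (none in [3,4])
  i=4: ✗ (none in [4,5])
  i=5: ✗ (none in [5,6])
  i=6: ✗ (none in [6,7])
Positions where it holds: {} → 0.

0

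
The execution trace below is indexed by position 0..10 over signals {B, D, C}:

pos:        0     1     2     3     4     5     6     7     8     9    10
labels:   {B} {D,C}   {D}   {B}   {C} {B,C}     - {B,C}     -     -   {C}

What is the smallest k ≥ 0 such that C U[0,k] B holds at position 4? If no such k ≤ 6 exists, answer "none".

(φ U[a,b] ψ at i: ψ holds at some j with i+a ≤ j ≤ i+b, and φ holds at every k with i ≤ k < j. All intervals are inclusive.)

Need earliest j ≥ 4 with B, and C at every k in [4,j-1].
  j=4: rhs fails.
  j=5: rhs holds; lhs holds on [4,4]. k = 1.

1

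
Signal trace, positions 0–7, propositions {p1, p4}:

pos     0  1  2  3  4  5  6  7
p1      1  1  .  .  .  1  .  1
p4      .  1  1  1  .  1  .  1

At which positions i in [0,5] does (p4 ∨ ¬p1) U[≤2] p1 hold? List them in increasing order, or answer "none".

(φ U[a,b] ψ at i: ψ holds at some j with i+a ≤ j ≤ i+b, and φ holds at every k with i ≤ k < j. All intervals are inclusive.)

Evaluate at each i in [0,5]:
  i=0: ✓ (rhs at j=0)
  i=1: ✓ (rhs at j=1)
  i=2: ✗ (no rhs in [2,4])
  i=3: ✓ (rhs at j=5; lhs holds on [3,4])
  i=4: ✓ (rhs at j=5; lhs holds on [4,4])
  i=5: ✓ (rhs at j=5)

0, 1, 3, 4, 5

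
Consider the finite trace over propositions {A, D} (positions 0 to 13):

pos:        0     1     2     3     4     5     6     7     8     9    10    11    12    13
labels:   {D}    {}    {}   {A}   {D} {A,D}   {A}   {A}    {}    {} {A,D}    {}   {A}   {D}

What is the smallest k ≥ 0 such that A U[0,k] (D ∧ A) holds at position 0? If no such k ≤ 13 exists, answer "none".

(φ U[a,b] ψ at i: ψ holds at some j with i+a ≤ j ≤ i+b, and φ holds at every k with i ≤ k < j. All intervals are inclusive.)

none

Need earliest j ≥ 0 with (D ∧ A), and A at every k in [0,j-1].
  j=0: rhs fails.
  j=1: rhs fails.
  j=2: rhs fails.
  j=3: rhs fails.
  j=4: rhs fails.
  j=5: rhs holds but lhs fails at k=0.
  j=6: rhs fails.
  j=7: rhs fails.
  j=8: rhs fails.
  j=9: rhs fails.
  j=10: rhs holds but lhs fails at k=0.
  j=11: rhs fails.
  j=12: rhs fails.
  j=13: rhs fails.
No witness within the range → none.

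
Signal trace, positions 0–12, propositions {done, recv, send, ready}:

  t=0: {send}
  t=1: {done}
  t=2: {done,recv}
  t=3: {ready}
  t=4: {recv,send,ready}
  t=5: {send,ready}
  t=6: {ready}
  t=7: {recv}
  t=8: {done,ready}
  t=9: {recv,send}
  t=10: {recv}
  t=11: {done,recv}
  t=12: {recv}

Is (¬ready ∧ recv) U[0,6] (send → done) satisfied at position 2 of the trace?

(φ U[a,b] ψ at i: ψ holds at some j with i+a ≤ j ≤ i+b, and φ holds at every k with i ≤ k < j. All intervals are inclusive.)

Need some j in [2,8] with (send → done), and (¬ready ∧ recv) at every k in [2,j-1].
  j=2: (send → done) holds; no prefix to check → satisfied.

Holds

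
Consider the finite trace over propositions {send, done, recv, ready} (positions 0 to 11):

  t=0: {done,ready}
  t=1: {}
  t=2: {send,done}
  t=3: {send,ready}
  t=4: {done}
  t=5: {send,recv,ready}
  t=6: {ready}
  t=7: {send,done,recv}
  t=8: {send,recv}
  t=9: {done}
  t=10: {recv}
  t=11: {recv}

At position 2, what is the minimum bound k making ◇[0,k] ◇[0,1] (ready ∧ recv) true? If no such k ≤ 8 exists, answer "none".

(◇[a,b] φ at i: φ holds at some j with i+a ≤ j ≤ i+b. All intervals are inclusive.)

2

Scan j = 2,3,… for ◇[0,1] (ready ∧ recv):
  j=2: fails
  j=3: fails
  j=4: holds
First hit at j=4, so smallest k = 4-2 = 2.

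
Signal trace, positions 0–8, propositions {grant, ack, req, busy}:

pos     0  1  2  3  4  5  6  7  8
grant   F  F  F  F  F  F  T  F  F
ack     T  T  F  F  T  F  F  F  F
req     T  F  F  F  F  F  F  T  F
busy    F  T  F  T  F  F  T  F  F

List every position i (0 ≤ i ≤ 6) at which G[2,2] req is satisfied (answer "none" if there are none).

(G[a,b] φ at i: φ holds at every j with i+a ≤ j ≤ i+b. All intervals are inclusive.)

Evaluate at each i in [0,6]:
  i=0: ✗ (fails at j=2)
  i=1: ✗ (fails at j=3)
  i=2: ✗ (fails at j=4)
  i=3: ✗ (fails at j=5)
  i=4: ✗ (fails at j=6)
  i=5: ✓ (all of [7,7])
  i=6: ✗ (fails at j=8)

5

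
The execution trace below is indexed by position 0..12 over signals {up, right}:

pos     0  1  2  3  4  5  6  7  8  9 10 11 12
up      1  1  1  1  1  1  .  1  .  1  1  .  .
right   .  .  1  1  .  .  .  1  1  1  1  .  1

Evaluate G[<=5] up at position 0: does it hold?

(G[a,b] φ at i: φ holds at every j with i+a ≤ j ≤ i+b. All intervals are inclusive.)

Holds

Check up at every j in [0,5]:
  j=0: true
  j=1: true
  j=2: true
  j=3: true
  j=4: true
  j=5: true
All positions satisfy it → formula holds.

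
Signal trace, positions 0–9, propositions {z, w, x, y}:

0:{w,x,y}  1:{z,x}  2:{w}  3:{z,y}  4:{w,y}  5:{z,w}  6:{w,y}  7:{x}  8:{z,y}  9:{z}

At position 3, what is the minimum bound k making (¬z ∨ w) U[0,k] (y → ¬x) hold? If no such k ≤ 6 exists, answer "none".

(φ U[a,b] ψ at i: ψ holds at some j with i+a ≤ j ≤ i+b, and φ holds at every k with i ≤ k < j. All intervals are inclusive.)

0

Need earliest j ≥ 3 with (y → ¬x), and (¬z ∨ w) at every k in [3,j-1].
  j=3: rhs holds (empty prefix). k = 0.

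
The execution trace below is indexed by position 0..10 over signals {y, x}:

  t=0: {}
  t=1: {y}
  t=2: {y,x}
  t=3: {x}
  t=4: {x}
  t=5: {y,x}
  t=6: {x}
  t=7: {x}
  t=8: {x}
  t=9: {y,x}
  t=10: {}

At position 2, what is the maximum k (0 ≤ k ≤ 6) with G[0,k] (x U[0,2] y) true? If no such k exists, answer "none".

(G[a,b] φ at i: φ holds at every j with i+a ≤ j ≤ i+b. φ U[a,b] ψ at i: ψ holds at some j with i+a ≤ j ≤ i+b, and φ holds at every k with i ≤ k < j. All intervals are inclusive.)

(x U[0,2] y) must hold from j=2 onward; find where it first fails.
  j=2: holds
  j=3: holds
  j=4: holds
  j=5: holds
  j=6: fails
Holds on [2,5], so largest k = 3.

3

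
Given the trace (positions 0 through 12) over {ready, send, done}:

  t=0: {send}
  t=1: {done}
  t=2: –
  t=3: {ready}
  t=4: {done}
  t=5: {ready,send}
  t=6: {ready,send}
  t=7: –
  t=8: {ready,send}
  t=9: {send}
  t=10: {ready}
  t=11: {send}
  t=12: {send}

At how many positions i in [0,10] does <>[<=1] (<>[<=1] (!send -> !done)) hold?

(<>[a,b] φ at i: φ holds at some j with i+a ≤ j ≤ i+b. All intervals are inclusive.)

Evaluate at each i in [0,10]:
  i=0: ✓ (witness j=0)
  i=1: ✓ (witness j=1)
  i=2: ✓ (witness j=2)
  i=3: ✓ (witness j=3)
  i=4: ✓ (witness j=4)
  i=5: ✓ (witness j=5)
  i=6: ✓ (witness j=6)
  i=7: ✓ (witness j=7)
  i=8: ✓ (witness j=8)
  i=9: ✓ (witness j=9)
  i=10: ✓ (witness j=10)
Positions where it holds: {0, 1, 2, 3, 4, 5, 6, 7, 8, 9, 10} → 11.

11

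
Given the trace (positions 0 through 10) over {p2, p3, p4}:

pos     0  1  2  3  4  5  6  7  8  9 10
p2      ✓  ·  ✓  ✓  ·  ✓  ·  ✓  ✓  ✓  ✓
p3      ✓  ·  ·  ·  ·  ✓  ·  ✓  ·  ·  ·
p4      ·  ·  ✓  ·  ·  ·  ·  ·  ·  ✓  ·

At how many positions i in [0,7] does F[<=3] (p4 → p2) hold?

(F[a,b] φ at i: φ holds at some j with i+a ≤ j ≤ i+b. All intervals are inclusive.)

Evaluate at each i in [0,7]:
  i=0: ✓ (witness j=0)
  i=1: ✓ (witness j=1)
  i=2: ✓ (witness j=2)
  i=3: ✓ (witness j=3)
  i=4: ✓ (witness j=4)
  i=5: ✓ (witness j=5)
  i=6: ✓ (witness j=6)
  i=7: ✓ (witness j=7)
Positions where it holds: {0, 1, 2, 3, 4, 5, 6, 7} → 8.

8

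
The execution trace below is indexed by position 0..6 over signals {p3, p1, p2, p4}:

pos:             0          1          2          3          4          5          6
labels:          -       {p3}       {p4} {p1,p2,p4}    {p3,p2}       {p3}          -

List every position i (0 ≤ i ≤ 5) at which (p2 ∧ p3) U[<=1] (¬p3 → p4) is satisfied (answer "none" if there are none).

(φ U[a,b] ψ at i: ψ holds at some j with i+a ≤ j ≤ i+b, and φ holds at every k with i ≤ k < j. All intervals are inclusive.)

Evaluate at each i in [0,5]:
  i=0: ✗ (lhs fails at k=0 before rhs at j=1)
  i=1: ✓ (rhs at j=1)
  i=2: ✓ (rhs at j=2)
  i=3: ✓ (rhs at j=3)
  i=4: ✓ (rhs at j=4)
  i=5: ✓ (rhs at j=5)

1, 2, 3, 4, 5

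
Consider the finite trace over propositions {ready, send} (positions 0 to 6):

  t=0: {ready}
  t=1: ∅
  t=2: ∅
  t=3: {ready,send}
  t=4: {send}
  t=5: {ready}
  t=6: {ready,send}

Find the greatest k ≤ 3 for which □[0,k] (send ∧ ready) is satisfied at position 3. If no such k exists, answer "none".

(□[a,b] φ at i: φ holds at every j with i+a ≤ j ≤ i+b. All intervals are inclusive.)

(send ∧ ready) must hold from j=3 onward; find where it first fails.
  j=3: holds
  j=4: fails
Holds on [3,3], so largest k = 0.

0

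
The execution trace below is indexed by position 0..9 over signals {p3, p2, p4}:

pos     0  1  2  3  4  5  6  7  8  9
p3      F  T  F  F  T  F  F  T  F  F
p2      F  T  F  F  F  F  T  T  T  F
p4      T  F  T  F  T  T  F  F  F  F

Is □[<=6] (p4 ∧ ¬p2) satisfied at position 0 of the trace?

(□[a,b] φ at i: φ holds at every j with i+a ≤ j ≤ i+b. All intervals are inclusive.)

No

Check (p4 ∧ ¬p2) at every j in [0,6]:
  j=0: true
  j=1: false
  j=2: true
  j=3: false
  j=4: true
  j=5: true
  j=6: false
Fails at j=1 → formula fails.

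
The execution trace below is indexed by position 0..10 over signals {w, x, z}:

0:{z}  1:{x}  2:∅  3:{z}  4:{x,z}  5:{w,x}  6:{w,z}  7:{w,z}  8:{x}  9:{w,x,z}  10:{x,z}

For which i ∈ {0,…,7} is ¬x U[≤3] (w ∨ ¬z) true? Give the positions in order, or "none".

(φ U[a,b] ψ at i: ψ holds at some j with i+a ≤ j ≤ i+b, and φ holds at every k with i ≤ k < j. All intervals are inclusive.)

Evaluate at each i in [0,7]:
  i=0: ✓ (rhs at j=1; lhs holds on [0,0])
  i=1: ✓ (rhs at j=1)
  i=2: ✓ (rhs at j=2)
  i=3: ✗ (lhs fails at k=4 before rhs at j=5)
  i=4: ✗ (lhs fails at k=4 before rhs at j=5)
  i=5: ✓ (rhs at j=5)
  i=6: ✓ (rhs at j=6)
  i=7: ✓ (rhs at j=7)

0, 1, 2, 5, 6, 7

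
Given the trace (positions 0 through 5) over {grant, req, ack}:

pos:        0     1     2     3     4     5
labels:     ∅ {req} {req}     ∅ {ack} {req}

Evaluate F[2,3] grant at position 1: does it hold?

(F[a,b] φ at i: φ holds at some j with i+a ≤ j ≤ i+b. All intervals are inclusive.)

False

Check grant at each j in [3,4]:
  j=3: false
  j=4: false
No position in the window satisfies it → formula fails.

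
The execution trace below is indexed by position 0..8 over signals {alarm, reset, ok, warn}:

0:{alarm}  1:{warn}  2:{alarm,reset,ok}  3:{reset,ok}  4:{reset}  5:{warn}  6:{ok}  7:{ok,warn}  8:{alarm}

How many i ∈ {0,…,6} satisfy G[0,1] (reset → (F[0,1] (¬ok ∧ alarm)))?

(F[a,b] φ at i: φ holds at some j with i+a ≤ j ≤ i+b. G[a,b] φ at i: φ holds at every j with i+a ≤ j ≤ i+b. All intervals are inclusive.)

3

Evaluate at each i in [0,6]:
  i=0: ✓ (all of [0,1])
  i=1: ✗ (fails at j=2)
  i=2: ✗ (fails at j=2)
  i=3: ✗ (fails at j=3)
  i=4: ✗ (fails at j=4)
  i=5: ✓ (all of [5,6])
  i=6: ✓ (all of [6,7])
Positions where it holds: {0, 5, 6} → 3.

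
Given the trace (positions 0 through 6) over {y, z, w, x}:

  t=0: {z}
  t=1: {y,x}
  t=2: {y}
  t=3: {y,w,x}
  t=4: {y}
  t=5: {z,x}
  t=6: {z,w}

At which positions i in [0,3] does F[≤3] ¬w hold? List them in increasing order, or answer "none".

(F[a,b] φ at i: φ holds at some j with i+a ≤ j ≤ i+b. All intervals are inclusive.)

Evaluate at each i in [0,3]:
  i=0: ✓ (witness j=0)
  i=1: ✓ (witness j=1)
  i=2: ✓ (witness j=2)
  i=3: ✓ (witness j=4)

0, 1, 2, 3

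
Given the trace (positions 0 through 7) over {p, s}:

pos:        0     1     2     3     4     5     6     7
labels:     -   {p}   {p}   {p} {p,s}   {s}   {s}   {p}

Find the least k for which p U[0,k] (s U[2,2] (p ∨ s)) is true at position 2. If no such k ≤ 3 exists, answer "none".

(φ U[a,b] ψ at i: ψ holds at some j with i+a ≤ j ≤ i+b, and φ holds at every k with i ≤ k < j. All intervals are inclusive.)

Need earliest j ≥ 2 with (s U[2,2] (p ∨ s)), and p at every k in [2,j-1].
  j=2: rhs fails.
  j=3: rhs fails.
  j=4: rhs holds; lhs holds on [2,3]. k = 2.

2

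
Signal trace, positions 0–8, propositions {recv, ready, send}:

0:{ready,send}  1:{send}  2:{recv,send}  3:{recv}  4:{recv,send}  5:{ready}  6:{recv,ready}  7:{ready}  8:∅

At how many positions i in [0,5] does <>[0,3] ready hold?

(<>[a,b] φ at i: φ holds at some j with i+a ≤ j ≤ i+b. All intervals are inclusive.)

Evaluate at each i in [0,5]:
  i=0: ✓ (witness j=0)
  i=1: ✗ (none in [1,4])
  i=2: ✓ (witness j=5)
  i=3: ✓ (witness j=5)
  i=4: ✓ (witness j=5)
  i=5: ✓ (witness j=5)
Positions where it holds: {0, 2, 3, 4, 5} → 5.

5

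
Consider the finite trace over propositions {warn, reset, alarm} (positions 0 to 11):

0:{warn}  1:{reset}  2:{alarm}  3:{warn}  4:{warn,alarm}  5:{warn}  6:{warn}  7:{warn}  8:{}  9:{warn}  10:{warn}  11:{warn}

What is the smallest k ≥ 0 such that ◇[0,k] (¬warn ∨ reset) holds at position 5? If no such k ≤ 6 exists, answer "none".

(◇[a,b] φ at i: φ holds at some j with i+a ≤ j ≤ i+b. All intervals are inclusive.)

Scan j = 5,6,… for (¬warn ∨ reset):
  j=5: fails
  j=6: fails
  j=7: fails
  j=8: holds
First hit at j=8, so smallest k = 8-5 = 3.

3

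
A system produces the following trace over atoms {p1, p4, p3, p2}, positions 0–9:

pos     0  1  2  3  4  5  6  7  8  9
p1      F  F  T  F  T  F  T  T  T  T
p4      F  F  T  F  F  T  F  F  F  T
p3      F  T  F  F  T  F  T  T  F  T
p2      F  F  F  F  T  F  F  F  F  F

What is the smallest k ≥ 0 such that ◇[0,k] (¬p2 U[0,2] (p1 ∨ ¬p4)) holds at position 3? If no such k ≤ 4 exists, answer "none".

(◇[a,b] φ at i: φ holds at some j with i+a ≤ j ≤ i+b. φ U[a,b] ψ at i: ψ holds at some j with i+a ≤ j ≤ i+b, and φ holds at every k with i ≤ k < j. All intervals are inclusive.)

Scan j = 3,4,… for (¬p2 U[0,2] (p1 ∨ ¬p4)):
  j=3: holds
First hit at j=3, so smallest k = 3-3 = 0.

0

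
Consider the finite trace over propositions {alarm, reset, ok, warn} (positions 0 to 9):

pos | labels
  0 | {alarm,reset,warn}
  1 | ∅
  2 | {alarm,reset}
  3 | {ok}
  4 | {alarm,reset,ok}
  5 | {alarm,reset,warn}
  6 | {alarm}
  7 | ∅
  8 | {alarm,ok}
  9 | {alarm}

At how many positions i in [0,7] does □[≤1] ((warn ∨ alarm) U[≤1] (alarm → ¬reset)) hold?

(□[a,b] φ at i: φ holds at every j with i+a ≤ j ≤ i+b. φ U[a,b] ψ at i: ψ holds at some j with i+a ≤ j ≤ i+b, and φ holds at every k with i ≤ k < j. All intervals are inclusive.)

Evaluate at each i in [0,7]:
  i=0: ✓ (all of [0,1])
  i=1: ✓ (all of [1,2])
  i=2: ✓ (all of [2,3])
  i=3: ✗ (fails at j=4)
  i=4: ✗ (fails at j=4)
  i=5: ✓ (all of [5,6])
  i=6: ✓ (all of [6,7])
  i=7: ✓ (all of [7,8])
Positions where it holds: {0, 1, 2, 5, 6, 7} → 6.

6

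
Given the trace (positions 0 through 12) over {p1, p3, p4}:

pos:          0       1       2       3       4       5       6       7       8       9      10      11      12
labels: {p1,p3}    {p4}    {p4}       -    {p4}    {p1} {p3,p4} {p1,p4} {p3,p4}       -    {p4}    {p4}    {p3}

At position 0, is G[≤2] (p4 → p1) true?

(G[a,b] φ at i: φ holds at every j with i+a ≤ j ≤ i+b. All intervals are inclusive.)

Check (p4 → p1) at every j in [0,2]:
  j=0: antecedent false → ✓
  j=1: antecedent true; consequent false → ✗
  j=2: antecedent true; consequent false → ✗
Fails at j=1 → formula fails.

Does not hold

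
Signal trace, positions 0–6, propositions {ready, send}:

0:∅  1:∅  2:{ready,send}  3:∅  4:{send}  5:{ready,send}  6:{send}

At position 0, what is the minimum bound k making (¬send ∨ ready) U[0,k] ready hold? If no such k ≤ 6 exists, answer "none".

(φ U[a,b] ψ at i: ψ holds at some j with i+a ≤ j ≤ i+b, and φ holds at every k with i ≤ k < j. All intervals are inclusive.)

Need earliest j ≥ 0 with ready, and (¬send ∨ ready) at every k in [0,j-1].
  j=0: rhs fails.
  j=1: rhs fails.
  j=2: rhs holds; lhs holds on [0,1]. k = 2.

2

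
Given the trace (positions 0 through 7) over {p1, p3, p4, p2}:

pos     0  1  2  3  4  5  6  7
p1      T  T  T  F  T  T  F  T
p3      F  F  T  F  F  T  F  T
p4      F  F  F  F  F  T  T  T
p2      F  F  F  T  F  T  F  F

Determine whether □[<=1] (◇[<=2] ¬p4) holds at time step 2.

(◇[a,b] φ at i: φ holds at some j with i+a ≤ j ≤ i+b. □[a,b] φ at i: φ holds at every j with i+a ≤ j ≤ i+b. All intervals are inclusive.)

Yes

Check ◇[<=2] ¬p4 at every j in [2,3]:
  j=2: holds (witness at 2)
  j=3: holds (witness at 3)
All positions satisfy it → formula holds.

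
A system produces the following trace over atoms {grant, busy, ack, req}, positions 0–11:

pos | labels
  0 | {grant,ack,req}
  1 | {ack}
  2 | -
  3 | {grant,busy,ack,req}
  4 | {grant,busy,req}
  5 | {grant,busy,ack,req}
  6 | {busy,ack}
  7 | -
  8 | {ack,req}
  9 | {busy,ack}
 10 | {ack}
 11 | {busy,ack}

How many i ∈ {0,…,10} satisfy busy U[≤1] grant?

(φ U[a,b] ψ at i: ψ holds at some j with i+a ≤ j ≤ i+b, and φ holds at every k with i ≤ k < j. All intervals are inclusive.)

4

Evaluate at each i in [0,10]:
  i=0: ✓ (rhs at j=0)
  i=1: ✗ (no rhs in [1,2])
  i=2: ✗ (lhs fails at k=2 before rhs at j=3)
  i=3: ✓ (rhs at j=3)
  i=4: ✓ (rhs at j=4)
  i=5: ✓ (rhs at j=5)
  i=6: ✗ (no rhs in [6,7])
  i=7: ✗ (no rhs in [7,8])
  i=8: ✗ (no rhs in [8,9])
  i=9: ✗ (no rhs in [9,10])
  i=10: ✗ (no rhs in [10,11])
Positions where it holds: {0, 3, 4, 5} → 4.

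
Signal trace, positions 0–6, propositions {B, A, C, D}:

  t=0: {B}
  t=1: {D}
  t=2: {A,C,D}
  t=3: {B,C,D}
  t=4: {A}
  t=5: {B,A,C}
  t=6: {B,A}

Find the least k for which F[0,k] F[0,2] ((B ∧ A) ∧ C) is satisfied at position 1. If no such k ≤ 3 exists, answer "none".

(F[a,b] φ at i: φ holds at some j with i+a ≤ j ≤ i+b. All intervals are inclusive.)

Scan j = 1,2,… for F[0,2] ((B ∧ A) ∧ C):
  j=1: fails
  j=2: fails
  j=3: holds
First hit at j=3, so smallest k = 3-1 = 2.

2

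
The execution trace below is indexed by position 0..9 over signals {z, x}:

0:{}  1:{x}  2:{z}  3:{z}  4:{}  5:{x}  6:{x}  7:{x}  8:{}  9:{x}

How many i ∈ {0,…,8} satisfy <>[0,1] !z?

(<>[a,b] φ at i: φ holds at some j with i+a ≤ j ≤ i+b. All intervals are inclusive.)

Evaluate at each i in [0,8]:
  i=0: ✓ (witness j=0)
  i=1: ✓ (witness j=1)
  i=2: ✗ (none in [2,3])
  i=3: ✓ (witness j=4)
  i=4: ✓ (witness j=4)
  i=5: ✓ (witness j=5)
  i=6: ✓ (witness j=6)
  i=7: ✓ (witness j=7)
  i=8: ✓ (witness j=8)
Positions where it holds: {0, 1, 3, 4, 5, 6, 7, 8} → 8.

8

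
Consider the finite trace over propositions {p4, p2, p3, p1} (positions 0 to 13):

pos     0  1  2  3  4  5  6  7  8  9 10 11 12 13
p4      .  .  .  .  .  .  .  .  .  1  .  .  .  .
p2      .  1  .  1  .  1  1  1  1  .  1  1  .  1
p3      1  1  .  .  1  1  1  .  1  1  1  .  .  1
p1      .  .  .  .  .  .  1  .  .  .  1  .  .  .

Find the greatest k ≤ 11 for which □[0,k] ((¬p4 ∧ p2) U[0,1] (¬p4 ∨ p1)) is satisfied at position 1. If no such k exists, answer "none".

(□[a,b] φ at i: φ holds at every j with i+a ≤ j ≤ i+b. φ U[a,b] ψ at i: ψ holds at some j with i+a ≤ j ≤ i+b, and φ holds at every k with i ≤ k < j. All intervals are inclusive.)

((¬p4 ∧ p2) U[0,1] (¬p4 ∨ p1)) must hold from j=1 onward; find where it first fails.
  j=1: holds
  j=2: holds
  j=3: holds
  j=4: holds
  j=5: holds
  j=6: holds
  j=7: holds
  j=8: holds
  j=9: fails
Holds on [1,8], so largest k = 7.

7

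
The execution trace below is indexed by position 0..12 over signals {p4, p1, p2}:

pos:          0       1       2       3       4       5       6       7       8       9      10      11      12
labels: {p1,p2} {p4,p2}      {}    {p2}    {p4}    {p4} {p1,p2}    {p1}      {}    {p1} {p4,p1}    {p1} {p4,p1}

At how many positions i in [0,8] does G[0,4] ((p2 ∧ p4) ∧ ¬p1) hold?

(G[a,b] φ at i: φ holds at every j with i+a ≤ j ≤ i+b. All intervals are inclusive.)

Evaluate at each i in [0,8]:
  i=0: ✗ (fails at j=0)
  i=1: ✗ (fails at j=2)
  i=2: ✗ (fails at j=2)
  i=3: ✗ (fails at j=3)
  i=4: ✗ (fails at j=4)
  i=5: ✗ (fails at j=5)
  i=6: ✗ (fails at j=6)
  i=7: ✗ (fails at j=7)
  i=8: ✗ (fails at j=8)
Positions where it holds: {} → 0.

0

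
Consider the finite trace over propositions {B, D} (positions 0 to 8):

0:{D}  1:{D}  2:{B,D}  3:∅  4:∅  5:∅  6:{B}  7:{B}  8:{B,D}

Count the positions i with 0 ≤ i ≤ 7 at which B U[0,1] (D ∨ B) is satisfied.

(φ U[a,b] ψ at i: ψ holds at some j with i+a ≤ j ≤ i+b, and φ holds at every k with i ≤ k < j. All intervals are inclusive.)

5

Evaluate at each i in [0,7]:
  i=0: ✓ (rhs at j=0)
  i=1: ✓ (rhs at j=1)
  i=2: ✓ (rhs at j=2)
  i=3: ✗ (no rhs in [3,4])
  i=4: ✗ (no rhs in [4,5])
  i=5: ✗ (lhs fails at k=5 before rhs at j=6)
  i=6: ✓ (rhs at j=6)
  i=7: ✓ (rhs at j=7)
Positions where it holds: {0, 1, 2, 6, 7} → 5.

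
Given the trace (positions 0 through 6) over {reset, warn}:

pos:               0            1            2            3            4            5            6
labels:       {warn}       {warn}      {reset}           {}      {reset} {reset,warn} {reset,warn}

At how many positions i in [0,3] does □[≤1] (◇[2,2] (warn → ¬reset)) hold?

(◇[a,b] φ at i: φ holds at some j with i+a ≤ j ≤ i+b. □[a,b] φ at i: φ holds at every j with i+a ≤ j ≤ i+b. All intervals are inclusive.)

Evaluate at each i in [0,3]:
  i=0: ✓ (all of [0,1])
  i=1: ✓ (all of [1,2])
  i=2: ✗ (fails at j=3)
  i=3: ✗ (fails at j=3)
Positions where it holds: {0, 1} → 2.

2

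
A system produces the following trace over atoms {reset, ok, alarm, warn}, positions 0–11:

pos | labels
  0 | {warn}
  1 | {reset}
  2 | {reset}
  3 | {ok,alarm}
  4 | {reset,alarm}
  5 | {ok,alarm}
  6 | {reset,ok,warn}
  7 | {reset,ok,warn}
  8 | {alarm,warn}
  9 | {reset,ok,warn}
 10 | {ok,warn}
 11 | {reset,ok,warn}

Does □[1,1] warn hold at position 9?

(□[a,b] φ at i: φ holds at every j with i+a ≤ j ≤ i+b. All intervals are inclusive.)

Check warn at every j in [10,10]:
  j=10: true
All positions satisfy it → formula holds.

True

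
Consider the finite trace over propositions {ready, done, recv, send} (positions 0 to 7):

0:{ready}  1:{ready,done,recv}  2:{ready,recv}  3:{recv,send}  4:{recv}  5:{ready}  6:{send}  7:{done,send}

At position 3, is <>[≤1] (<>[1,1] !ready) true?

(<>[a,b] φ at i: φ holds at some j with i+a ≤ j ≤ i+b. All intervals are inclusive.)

Check <>[1,1] !ready at each j in [3,4]:
  j=3: holds (witness at 4)
  j=4: fails (none in [5,5])
Found at j=3 → formula holds.

True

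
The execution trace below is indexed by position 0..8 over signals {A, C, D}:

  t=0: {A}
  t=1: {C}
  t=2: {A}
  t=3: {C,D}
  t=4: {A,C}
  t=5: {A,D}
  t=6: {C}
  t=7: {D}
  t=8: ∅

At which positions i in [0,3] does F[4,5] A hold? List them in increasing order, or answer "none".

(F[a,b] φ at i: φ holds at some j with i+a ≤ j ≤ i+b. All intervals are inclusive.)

Evaluate at each i in [0,3]:
  i=0: ✓ (witness j=4)
  i=1: ✓ (witness j=5)
  i=2: ✗ (none in [6,7])
  i=3: ✗ (none in [7,8])

0, 1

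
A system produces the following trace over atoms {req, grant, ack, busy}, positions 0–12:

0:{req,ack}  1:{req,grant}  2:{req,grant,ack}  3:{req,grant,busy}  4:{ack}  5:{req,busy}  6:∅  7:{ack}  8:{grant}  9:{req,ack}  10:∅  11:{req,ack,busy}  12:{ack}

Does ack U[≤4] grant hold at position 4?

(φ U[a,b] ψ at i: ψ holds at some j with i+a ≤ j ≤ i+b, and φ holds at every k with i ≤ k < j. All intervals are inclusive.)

False

Need some j in [4,8] with grant, and ack at every k in [4,j-1].
  j=4: grant false.
  j=5: grant false.
  j=6: grant false.
  j=7: grant false.
  j=8: grant holds, but ack fails at k=5 → not this j.
No j in the window works → until fails.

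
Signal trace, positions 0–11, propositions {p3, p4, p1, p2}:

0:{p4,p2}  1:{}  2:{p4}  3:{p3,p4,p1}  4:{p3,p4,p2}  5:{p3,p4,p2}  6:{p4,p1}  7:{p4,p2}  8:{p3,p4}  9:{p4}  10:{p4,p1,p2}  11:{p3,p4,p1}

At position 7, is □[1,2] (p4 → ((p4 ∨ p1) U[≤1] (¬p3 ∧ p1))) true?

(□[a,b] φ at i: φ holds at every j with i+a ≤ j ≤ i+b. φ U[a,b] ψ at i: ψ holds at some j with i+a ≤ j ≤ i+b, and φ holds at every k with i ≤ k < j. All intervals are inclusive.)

Check (p4 → ((p4 ∨ p1) U[≤1] (¬p3 ∧ p1))) at every j in [8,9]:
  j=8: antecedent true; consequent fails → ✗
  j=9: antecedent true; consequent holds → ✓
Fails at j=8 → formula fails.

Does not hold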